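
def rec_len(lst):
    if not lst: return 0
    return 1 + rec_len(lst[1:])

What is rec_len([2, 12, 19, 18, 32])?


rec_len([2, 12, 19, 18, 32]) = 1 + rec_len([12, 19, 18, 32])
rec_len([12, 19, 18, 32]) = 1 + rec_len([19, 18, 32])
rec_len([19, 18, 32]) = 1 + rec_len([18, 32])
rec_len([18, 32]) = 1 + rec_len([32])
rec_len([32]) = 1 + rec_len([])
rec_len([]) = 0  (base case)
Unwinding: 1 + 1 + 1 + 1 + 1 + 0 = 5

5


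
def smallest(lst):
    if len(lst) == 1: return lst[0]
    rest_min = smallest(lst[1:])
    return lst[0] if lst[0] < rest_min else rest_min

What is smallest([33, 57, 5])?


smallest([33, 57, 5]): compare 33 with smallest([57, 5])
smallest([57, 5]): compare 57 with smallest([5])
smallest([5]) = 5  (base case)
Compare 57 with 5 -> 5
Compare 33 with 5 -> 5

5


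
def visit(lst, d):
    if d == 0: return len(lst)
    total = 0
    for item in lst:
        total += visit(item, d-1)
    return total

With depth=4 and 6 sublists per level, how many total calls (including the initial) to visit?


At depth 0 (root): 1 call
At depth 1: each of 1 parents calls visit on 6 children = 6 calls
At depth 2: each of 6 parents calls visit on 6 children = 36 calls
At depth 3: each of 36 parents calls visit on 6 children = 216 calls
At depth 4: each of 216 parents calls visit on 6 children = 1296 calls
Total: 1 + 6 + 36 + 216 + 1296 = 1555

1555


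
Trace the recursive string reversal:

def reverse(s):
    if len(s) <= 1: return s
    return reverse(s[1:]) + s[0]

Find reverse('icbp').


reverse('icbp') = reverse('cbp') + 'i'
reverse('cbp') = reverse('bp') + 'c'
reverse('bp') = reverse('p') + 'b'
reverse('p') = 'p'  (base case)
Concatenating: 'p' + 'b' + 'c' + 'i' = 'pbci'

pbci


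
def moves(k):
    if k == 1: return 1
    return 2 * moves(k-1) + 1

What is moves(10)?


moves(10) = 2 * moves(9) + 1
moves(9) = 2 * moves(8) + 1
moves(8) = 2 * moves(7) + 1
moves(7) = 2 * moves(6) + 1
moves(6) = 2 * moves(5) + 1
moves(5) = 2 * moves(4) + 1
moves(4) = 2 * moves(3) + 1
moves(3) = 2 * moves(2) + 1
moves(2) = 2 * moves(1) + 1
moves(1) = 1  (base case)
moves(2) = 2 * 1 + 1 = 3
moves(3) = 2 * 3 + 1 = 7
moves(4) = 2 * 7 + 1 = 15
moves(5) = 2 * 15 + 1 = 31
moves(6) = 2 * 31 + 1 = 63
moves(7) = 2 * 63 + 1 = 127
moves(8) = 2 * 127 + 1 = 255
moves(9) = 2 * 255 + 1 = 511
moves(10) = 2 * 511 + 1 = 1023

1023


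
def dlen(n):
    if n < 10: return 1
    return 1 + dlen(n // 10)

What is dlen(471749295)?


dlen(471749295) = 1 + dlen(47174929)
dlen(47174929) = 1 + dlen(4717492)
dlen(4717492) = 1 + dlen(471749)
dlen(471749) = 1 + dlen(47174)
dlen(47174) = 1 + dlen(4717)
dlen(4717) = 1 + dlen(471)
dlen(471) = 1 + dlen(47)
dlen(47) = 1 + dlen(4)
dlen(4) = 1  (base case: 4 < 10)
Unwinding: 1 + 1 + 1 + 1 + 1 + 1 + 1 + 1 + 1 = 9

9


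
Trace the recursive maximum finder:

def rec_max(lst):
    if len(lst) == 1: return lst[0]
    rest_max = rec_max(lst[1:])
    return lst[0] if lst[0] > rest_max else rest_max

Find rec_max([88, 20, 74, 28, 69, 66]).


rec_max([88, 20, 74, 28, 69, 66]): compare 88 with rec_max([20, 74, 28, 69, 66])
rec_max([20, 74, 28, 69, 66]): compare 20 with rec_max([74, 28, 69, 66])
rec_max([74, 28, 69, 66]): compare 74 with rec_max([28, 69, 66])
rec_max([28, 69, 66]): compare 28 with rec_max([69, 66])
rec_max([69, 66]): compare 69 with rec_max([66])
rec_max([66]) = 66  (base case)
Compare 69 with 66 -> 69
Compare 28 with 69 -> 69
Compare 74 with 69 -> 74
Compare 20 with 74 -> 74
Compare 88 with 74 -> 88

88


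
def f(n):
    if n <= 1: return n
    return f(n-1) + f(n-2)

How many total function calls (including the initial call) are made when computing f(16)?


Let C(n) = total calls for f(n)
C(0) = 1, C(1) = 1
C(2) = 1 + C(1) + C(0) = 1 + 1 + 1 = 3
C(3) = 1 + C(2) + C(1) = 1 + 3 + 1 = 5
C(4) = 1 + C(3) + C(2) = 1 + 5 + 3 = 9
C(5) = 1 + C(4) + C(3) = 1 + 9 + 5 = 15
C(6) = 1 + C(5) + C(4) = 1 + 15 + 9 = 25
C(7) = 1 + C(6) + C(5) = 1 + 25 + 15 = 41
C(8) = 1 + C(7) + C(6) = 1 + 41 + 25 = 67
C(9) = 1 + C(8) + C(7) = 1 + 67 + 41 = 109
C(10) = 1 + C(9) + C(8) = 1 + 109 + 67 = 177
C(11) = 1 + C(10) + C(9) = 1 + 177 + 109 = 287
C(12) = 1 + C(11) + C(10) = 1 + 287 + 177 = 465
C(13) = 1 + C(12) + C(11) = 1 + 465 + 287 = 753
C(14) = 1 + C(13) + C(12) = 1 + 753 + 465 = 1219
C(15) = 1 + C(14) + C(13) = 1 + 1219 + 753 = 1973
C(16) = 1 + C(15) + C(14) = 1 + 1973 + 1219 = 3193

3193


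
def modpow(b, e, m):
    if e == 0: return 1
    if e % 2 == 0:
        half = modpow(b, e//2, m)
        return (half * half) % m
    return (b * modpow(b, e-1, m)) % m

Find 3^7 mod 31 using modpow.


modpow(3, 7, 31): e is odd, compute modpow(3, 6, 31)
  modpow(3, 6, 31): e is even, compute modpow(3, 3, 31)
    modpow(3, 3, 31): e is odd, compute modpow(3, 2, 31)
      modpow(3, 2, 31): e is even, compute modpow(3, 1, 31)
        modpow(3, 1, 31): e is odd, compute modpow(3, 0, 31)
          modpow(3, 0, 31) = 1
        (3 * 1) % 31 = 3
      half=3, (3*3) % 31 = 9
    (3 * 9) % 31 = 27
  half=27, (27*27) % 31 = 16
(3 * 16) % 31 = 17

17


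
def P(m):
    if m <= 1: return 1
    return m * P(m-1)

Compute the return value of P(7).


P(7)
= 7 * P(6)
= 7 * 6 * P(5)
= 7 * 6 * 5 * P(4)
= 7 * 6 * 5 * 4 * P(3)
= 7 * 6 * 5 * 4 * 3 * P(2)
= 7 * 6 * 5 * 4 * 3 * 2 * P(1)
= 7 * 6 * 5 * 4 * 3 * 2 * 1
= 5040

5040


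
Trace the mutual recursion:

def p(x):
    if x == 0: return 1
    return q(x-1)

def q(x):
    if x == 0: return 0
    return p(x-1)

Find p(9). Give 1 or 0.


p(9) = q(8)
q(8) = p(7)
p(7) = q(6)
q(6) = p(5)
p(5) = q(4)
q(4) = p(3)
p(3) = q(2)
q(2) = p(1)
p(1) = q(0)
q(0) = 0  (base case)
Result: 0

0


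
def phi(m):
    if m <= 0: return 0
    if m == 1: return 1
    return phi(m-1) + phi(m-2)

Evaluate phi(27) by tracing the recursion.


Computing phi(27) bottom-up:
phi(0) = 0
phi(1) = 1
phi(2) = phi(1) + phi(0) = 1 + 0 = 1
phi(3) = phi(2) + phi(1) = 1 + 1 = 2
phi(4) = phi(3) + phi(2) = 2 + 1 = 3
phi(5) = phi(4) + phi(3) = 3 + 2 = 5
phi(6) = phi(5) + phi(4) = 5 + 3 = 8
phi(7) = phi(6) + phi(5) = 8 + 5 = 13
phi(8) = phi(7) + phi(6) = 13 + 8 = 21
phi(9) = phi(8) + phi(7) = 21 + 13 = 34
phi(10) = phi(9) + phi(8) = 34 + 21 = 55
phi(11) = phi(10) + phi(9) = 55 + 34 = 89
phi(12) = phi(11) + phi(10) = 89 + 55 = 144
phi(13) = phi(12) + phi(11) = 144 + 89 = 233
phi(14) = phi(13) + phi(12) = 233 + 144 = 377
phi(15) = phi(14) + phi(13) = 377 + 233 = 610
phi(16) = phi(15) + phi(14) = 610 + 377 = 987
phi(17) = phi(16) + phi(15) = 987 + 610 = 1597
phi(18) = phi(17) + phi(16) = 1597 + 987 = 2584
phi(19) = phi(18) + phi(17) = 2584 + 1597 = 4181
phi(20) = phi(19) + phi(18) = 4181 + 2584 = 6765
phi(21) = phi(20) + phi(19) = 6765 + 4181 = 10946
phi(22) = phi(21) + phi(20) = 10946 + 6765 = 17711
phi(23) = phi(22) + phi(21) = 17711 + 10946 = 28657
phi(24) = phi(23) + phi(22) = 28657 + 17711 = 46368
phi(25) = phi(24) + phi(23) = 46368 + 28657 = 75025
phi(26) = phi(25) + phi(24) = 75025 + 46368 = 121393
phi(27) = phi(26) + phi(25) = 121393 + 75025 = 196418

196418


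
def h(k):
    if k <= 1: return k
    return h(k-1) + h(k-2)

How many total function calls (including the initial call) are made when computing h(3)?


Let C(n) = total calls for h(n)
C(0) = 1, C(1) = 1
C(2) = 1 + C(1) + C(0) = 1 + 1 + 1 = 3
C(3) = 1 + C(2) + C(1) = 1 + 3 + 1 = 5

5


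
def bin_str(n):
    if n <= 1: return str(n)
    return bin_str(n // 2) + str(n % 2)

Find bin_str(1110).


bin_str(1110) = bin_str(555) + '0'
bin_str(555) = bin_str(277) + '1'
bin_str(277) = bin_str(138) + '1'
bin_str(138) = bin_str(69) + '0'
bin_str(69) = bin_str(34) + '1'
bin_str(34) = bin_str(17) + '0'
bin_str(17) = bin_str(8) + '1'
bin_str(8) = bin_str(4) + '0'
bin_str(4) = bin_str(2) + '0'
bin_str(2) = bin_str(1) + '0'
bin_str(1) = '1'  (base case)
Concatenating: '1' + '0' + '0' + '0' + '1' + '0' + '1' + '0' + '1' + '1' + '0' = '10001010110'

10001010110


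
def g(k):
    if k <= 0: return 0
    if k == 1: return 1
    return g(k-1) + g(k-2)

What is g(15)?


Computing g(15) bottom-up:
g(0) = 0
g(1) = 1
g(2) = g(1) + g(0) = 1 + 0 = 1
g(3) = g(2) + g(1) = 1 + 1 = 2
g(4) = g(3) + g(2) = 2 + 1 = 3
g(5) = g(4) + g(3) = 3 + 2 = 5
g(6) = g(5) + g(4) = 5 + 3 = 8
g(7) = g(6) + g(5) = 8 + 5 = 13
g(8) = g(7) + g(6) = 13 + 8 = 21
g(9) = g(8) + g(7) = 21 + 13 = 34
g(10) = g(9) + g(8) = 34 + 21 = 55
g(11) = g(10) + g(9) = 55 + 34 = 89
g(12) = g(11) + g(10) = 89 + 55 = 144
g(13) = g(12) + g(11) = 144 + 89 = 233
g(14) = g(13) + g(12) = 233 + 144 = 377
g(15) = g(14) + g(13) = 377 + 233 = 610

610


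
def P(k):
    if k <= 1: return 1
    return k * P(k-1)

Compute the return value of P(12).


P(12)
= 12 * P(11)
= 12 * 11 * P(10)
= 12 * 11 * 10 * P(9)
= 12 * 11 * 10 * 9 * P(8)
= 12 * 11 * 10 * 9 * 8 * P(7)
= 12 * 11 * 10 * 9 * 8 * 7 * P(6)
= 12 * 11 * 10 * 9 * 8 * 7 * 6 * P(5)
= 12 * 11 * 10 * 9 * 8 * 7 * 6 * 5 * P(4)
= 12 * 11 * 10 * 9 * 8 * 7 * 6 * 5 * 4 * P(3)
= 12 * 11 * 10 * 9 * 8 * 7 * 6 * 5 * 4 * 3 * P(2)
= 12 * 11 * 10 * 9 * 8 * 7 * 6 * 5 * 4 * 3 * 2 * P(1)
= 12 * 11 * 10 * 9 * 8 * 7 * 6 * 5 * 4 * 3 * 2 * 1
= 479001600

479001600


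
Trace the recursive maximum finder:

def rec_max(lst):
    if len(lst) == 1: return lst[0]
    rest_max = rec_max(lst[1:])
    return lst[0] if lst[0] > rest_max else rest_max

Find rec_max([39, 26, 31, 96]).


rec_max([39, 26, 31, 96]): compare 39 with rec_max([26, 31, 96])
rec_max([26, 31, 96]): compare 26 with rec_max([31, 96])
rec_max([31, 96]): compare 31 with rec_max([96])
rec_max([96]) = 96  (base case)
Compare 31 with 96 -> 96
Compare 26 with 96 -> 96
Compare 39 with 96 -> 96

96


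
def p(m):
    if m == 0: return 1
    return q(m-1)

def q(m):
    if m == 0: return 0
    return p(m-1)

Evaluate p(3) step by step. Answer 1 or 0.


p(3) = q(2)
q(2) = p(1)
p(1) = q(0)
q(0) = 0  (base case)
Result: 0

0


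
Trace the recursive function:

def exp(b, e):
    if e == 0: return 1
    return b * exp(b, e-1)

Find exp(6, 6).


exp(6, 6)
= 6 * exp(6, 5)
= 6 * 6 * exp(6, 4)
= 6 * 6 * 6 * exp(6, 3)
= 6 * 6 * 6 * 6 * exp(6, 2)
= 6 * 6 * 6 * 6 * 6 * exp(6, 1)
= 6 * 6 * 6 * 6 * 6 * 6 * exp(6, 0)
= 6 * 6 * 6 * 6 * 6 * 6 * 1
= 46656

46656


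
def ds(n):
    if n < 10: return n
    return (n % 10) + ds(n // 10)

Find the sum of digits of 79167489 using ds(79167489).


ds(79167489) = 9 + ds(7916748)
ds(7916748) = 8 + ds(791674)
ds(791674) = 4 + ds(79167)
ds(79167) = 7 + ds(7916)
ds(7916) = 6 + ds(791)
ds(791) = 1 + ds(79)
ds(79) = 9 + ds(7)
ds(7) = 7  (base case)
Total: 9 + 8 + 4 + 7 + 6 + 1 + 9 + 7 = 51

51


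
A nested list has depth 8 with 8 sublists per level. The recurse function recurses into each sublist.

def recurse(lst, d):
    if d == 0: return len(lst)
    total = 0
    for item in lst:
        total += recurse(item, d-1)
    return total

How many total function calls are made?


At depth 0 (root): 1 call
At depth 1: each of 1 parents calls recurse on 8 children = 8 calls
At depth 2: each of 8 parents calls recurse on 8 children = 64 calls
At depth 3: each of 64 parents calls recurse on 8 children = 512 calls
At depth 4: each of 512 parents calls recurse on 8 children = 4096 calls
At depth 5: each of 4096 parents calls recurse on 8 children = 32768 calls
At depth 6: each of 32768 parents calls recurse on 8 children = 262144 calls
At depth 7: each of 262144 parents calls recurse on 8 children = 2097152 calls
At depth 8: each of 2097152 parents calls recurse on 8 children = 16777216 calls
Total: 1 + 8 + 64 + 512 + 4096 + 32768 + 262144 + 2097152 + 16777216 = 19173961

19173961


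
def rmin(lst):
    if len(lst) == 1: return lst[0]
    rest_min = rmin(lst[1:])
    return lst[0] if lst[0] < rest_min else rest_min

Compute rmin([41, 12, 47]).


rmin([41, 12, 47]): compare 41 with rmin([12, 47])
rmin([12, 47]): compare 12 with rmin([47])
rmin([47]) = 47  (base case)
Compare 12 with 47 -> 12
Compare 41 with 12 -> 12

12


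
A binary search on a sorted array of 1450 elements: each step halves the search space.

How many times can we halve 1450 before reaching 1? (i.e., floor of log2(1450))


1450 / 2 = 725
725 / 2 = 362
362 / 2 = 181
181 / 2 = 90
90 / 2 = 45
45 / 2 = 22
22 / 2 = 11
11 / 2 = 5
5 / 2 = 2
2 / 2 = 1
Reached 1 after 10 halvings

10


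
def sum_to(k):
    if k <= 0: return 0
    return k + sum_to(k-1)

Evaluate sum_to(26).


sum_to(26)
= 26 + 25 + 24 + 23 + 22 + 21 + 20 + 19 + 18 + 17 + 16 + 15 + 14 + 13 + 12 + 11 + 10 + 9 + 8 + 7 + 6 + 5 + 4 + 3 + 2 + 1 + sum_to(0)
= 26 + 25 + 24 + 23 + 22 + 21 + 20 + 19 + 18 + 17 + 16 + 15 + 14 + 13 + 12 + 11 + 10 + 9 + 8 + 7 + 6 + 5 + 4 + 3 + 2 + 1 + 0
= 351

351


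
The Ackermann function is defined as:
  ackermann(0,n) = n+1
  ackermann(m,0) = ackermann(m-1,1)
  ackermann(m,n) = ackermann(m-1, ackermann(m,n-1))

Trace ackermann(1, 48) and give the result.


ackermann(1, 48) = ackermann(0, ackermann(1, 47))
  ackermann(1, 47) = ackermann(0, ackermann(1, 46))
    ackermann(1, 46) = ackermann(0, ackermann(1, 45))
      ackermann(1, 45) = ackermann(0, ackermann(1, 44))
        ackermann(1, 44) = ackermann(0, ackermann(1, 43))
          ackermann(1, 43) = ackermann(0, ackermann(1, 42))
          ackermann(1, 42) = ackermann(0, ackermann(1, 41))
          ackermann(1, 41) = ackermann(0, ackermann(1, 40))
          ackermann(1, 40) = ackermann(0, ackermann(1, 39))
          ackermann(1, 39) = ackermann(0, ackermann(1, 38))
          ackermann(1, 38) = ackermann(0, ackermann(1, 37))
          ackermann(1, 37) = ackermann(0, ackermann(1, 36))
          ackermann(1, 36) = ackermann(0, ackermann(1, 35))
          ackermann(1, 35) = ackermann(0, ackermann(1, 34))
          ackermann(1, 34) = ackermann(0, ackermann(1, 33))
          ackermann(1, 33) = ackermann(0, ackermann(1, 32))
          ackermann(1, 32) = ackermann(0, ackermann(1, 31))
          ackermann(1, 31) = ackermann(0, ackermann(1, 30))
          ackermann(1, 30) = ackermann(0, ackermann(1, 29))
          ackermann(1, 29) = ackermann(0, ackermann(1, 28))
          ackermann(1, 28) = ackermann(0, ackermann(1, 27))
          ackermann(1, 27) = ackermann(0, ackermann(1, 26))
          ackermann(1, 26) = ackermann(0, ackermann(1, 25))
          ackermann(1, 25) = ackermann(0, ackermann(1, 24))
          ackermann(1, 24) = ackermann(0, ackermann(1, 23))
... (trace truncated)
Result: ackermann(1, 48) = 50

50


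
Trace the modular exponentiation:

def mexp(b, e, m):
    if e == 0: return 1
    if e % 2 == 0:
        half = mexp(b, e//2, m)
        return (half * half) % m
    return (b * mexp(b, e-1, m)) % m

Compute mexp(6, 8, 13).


mexp(6, 8, 13): e is even, compute mexp(6, 4, 13)
  mexp(6, 4, 13): e is even, compute mexp(6, 2, 13)
    mexp(6, 2, 13): e is even, compute mexp(6, 1, 13)
      mexp(6, 1, 13): e is odd, compute mexp(6, 0, 13)
        mexp(6, 0, 13) = 1
      (6 * 1) % 13 = 6
    half=6, (6*6) % 13 = 10
  half=10, (10*10) % 13 = 9
half=9, (9*9) % 13 = 3

3


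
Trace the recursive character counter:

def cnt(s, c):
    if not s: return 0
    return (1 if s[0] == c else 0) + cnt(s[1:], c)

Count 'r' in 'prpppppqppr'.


s[0]='p' != 'r' -> 0
s[0]='r' == 'r' -> 1
s[0]='p' != 'r' -> 0
s[0]='p' != 'r' -> 0
s[0]='p' != 'r' -> 0
s[0]='p' != 'r' -> 0
s[0]='p' != 'r' -> 0
s[0]='q' != 'r' -> 0
s[0]='p' != 'r' -> 0
s[0]='p' != 'r' -> 0
s[0]='r' == 'r' -> 1
Sum: 0 + 1 + 0 + 0 + 0 + 0 + 0 + 0 + 0 + 0 + 1 = 2

2


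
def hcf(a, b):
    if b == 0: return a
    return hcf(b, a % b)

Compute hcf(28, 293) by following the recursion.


hcf(28, 293) = hcf(293, 28)
hcf(293, 28) = hcf(28, 13)
hcf(28, 13) = hcf(13, 2)
hcf(13, 2) = hcf(2, 1)
hcf(2, 1) = hcf(1, 0)
hcf(1, 0) = 1  (base case)

1


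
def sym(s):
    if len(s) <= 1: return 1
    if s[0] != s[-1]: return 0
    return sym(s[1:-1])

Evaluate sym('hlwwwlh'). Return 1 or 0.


sym('hlwwwlh'): s[0]='h' == s[-1]='h' -> check sym('lwwwl')
sym('lwwwl'): s[0]='l' == s[-1]='l' -> check sym('www')
sym('www'): s[0]='w' == s[-1]='w' -> check sym('w')
sym('w'): len <= 1 -> return 1  (base case)
Result: 1 (palindrome)

1


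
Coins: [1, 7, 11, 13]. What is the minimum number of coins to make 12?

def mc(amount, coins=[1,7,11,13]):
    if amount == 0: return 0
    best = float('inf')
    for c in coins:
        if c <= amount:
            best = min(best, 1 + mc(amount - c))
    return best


Building up with DP:
mc(0) = 0
mc(1) = min(1+mc(0)=1+0=1) = 1
mc(2) = min(1+mc(1)=1+1=2) = 2
mc(3) = min(1+mc(2)=1+2=3) = 3
mc(4) = min(1+mc(3)=1+3=4) = 4
mc(5) = min(1+mc(4)=1+4=5) = 5
mc(6) = min(1+mc(5)=1+5=6) = 6
mc(7) = min(1+mc(6)=1+6=7, 1+mc(0)=1+0=1) = 1
mc(8) = min(1+mc(7)=1+1=2, 1+mc(1)=1+1=2) = 2
mc(9) = min(1+mc(8)=1+2=3, 1+mc(2)=1+2=3) = 3
mc(10) = min(1+mc(9)=1+3=4, 1+mc(3)=1+3=4) = 4
mc(11) = min(1+mc(10)=1+4=5, 1+mc(4)=1+4=5, 1+mc(0)=1+0=1) = 1
mc(12) = min(1+mc(11)=1+1=2, 1+mc(5)=1+5=6, 1+mc(1)=1+1=2) = 2

2


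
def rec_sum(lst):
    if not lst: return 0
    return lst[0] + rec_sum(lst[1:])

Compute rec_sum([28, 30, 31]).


rec_sum([28, 30, 31]) = 28 + rec_sum([30, 31])
rec_sum([30, 31]) = 30 + rec_sum([31])
rec_sum([31]) = 31 + rec_sum([])
rec_sum([]) = 0  (base case)
Total: 28 + 30 + 31 + 0 = 89

89


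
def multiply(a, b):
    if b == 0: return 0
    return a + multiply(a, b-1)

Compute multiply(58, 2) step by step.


multiply(58, 2) = 58 + multiply(58, 1)
multiply(58, 1) = 58 + multiply(58, 0)
multiply(58, 0) = 0  (base case)
Total: 58 + 58 + 0 = 116

116


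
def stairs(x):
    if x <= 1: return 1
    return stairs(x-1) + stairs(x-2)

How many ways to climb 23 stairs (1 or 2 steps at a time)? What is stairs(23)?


Building up from base cases:
stairs(0) = 1
stairs(1) = 1
stairs(2) = stairs(1) + stairs(0) = 1 + 1 = 2
stairs(3) = stairs(2) + stairs(1) = 2 + 1 = 3
stairs(4) = stairs(3) + stairs(2) = 3 + 2 = 5
stairs(5) = stairs(4) + stairs(3) = 5 + 3 = 8
stairs(6) = stairs(5) + stairs(4) = 8 + 5 = 13
stairs(7) = stairs(6) + stairs(5) = 13 + 8 = 21
stairs(8) = stairs(7) + stairs(6) = 21 + 13 = 34
stairs(9) = stairs(8) + stairs(7) = 34 + 21 = 55
stairs(10) = stairs(9) + stairs(8) = 55 + 34 = 89
stairs(11) = stairs(10) + stairs(9) = 89 + 55 = 144
stairs(12) = stairs(11) + stairs(10) = 144 + 89 = 233
stairs(13) = stairs(12) + stairs(11) = 233 + 144 = 377
stairs(14) = stairs(13) + stairs(12) = 377 + 233 = 610
stairs(15) = stairs(14) + stairs(13) = 610 + 377 = 987
stairs(16) = stairs(15) + stairs(14) = 987 + 610 = 1597
stairs(17) = stairs(16) + stairs(15) = 1597 + 987 = 2584
stairs(18) = stairs(17) + stairs(16) = 2584 + 1597 = 4181
stairs(19) = stairs(18) + stairs(17) = 4181 + 2584 = 6765
stairs(20) = stairs(19) + stairs(18) = 6765 + 4181 = 10946
stairs(21) = stairs(20) + stairs(19) = 10946 + 6765 = 17711
stairs(22) = stairs(21) + stairs(20) = 17711 + 10946 = 28657
stairs(23) = stairs(22) + stairs(21) = 28657 + 17711 = 46368

46368


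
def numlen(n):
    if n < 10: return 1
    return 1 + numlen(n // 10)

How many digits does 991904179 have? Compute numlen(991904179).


numlen(991904179) = 1 + numlen(99190417)
numlen(99190417) = 1 + numlen(9919041)
numlen(9919041) = 1 + numlen(991904)
numlen(991904) = 1 + numlen(99190)
numlen(99190) = 1 + numlen(9919)
numlen(9919) = 1 + numlen(991)
numlen(991) = 1 + numlen(99)
numlen(99) = 1 + numlen(9)
numlen(9) = 1  (base case: 9 < 10)
Unwinding: 1 + 1 + 1 + 1 + 1 + 1 + 1 + 1 + 1 = 9

9


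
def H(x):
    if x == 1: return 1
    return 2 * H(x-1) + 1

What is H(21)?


H(21) = 2 * H(20) + 1
H(20) = 2 * H(19) + 1
H(19) = 2 * H(18) + 1
H(18) = 2 * H(17) + 1
H(17) = 2 * H(16) + 1
H(16) = 2 * H(15) + 1
H(15) = 2 * H(14) + 1
H(14) = 2 * H(13) + 1
H(13) = 2 * H(12) + 1
H(12) = 2 * H(11) + 1
H(11) = 2 * H(10) + 1
H(10) = 2 * H(9) + 1
H(9) = 2 * H(8) + 1
H(8) = 2 * H(7) + 1
H(7) = 2 * H(6) + 1
H(6) = 2 * H(5) + 1
H(5) = 2 * H(4) + 1
H(4) = 2 * H(3) + 1
H(3) = 2 * H(2) + 1
H(2) = 2 * H(1) + 1
H(1) = 1  (base case)
H(2) = 2 * 1 + 1 = 3
H(3) = 2 * 3 + 1 = 7
H(4) = 2 * 7 + 1 = 15
H(5) = 2 * 15 + 1 = 31
H(6) = 2 * 31 + 1 = 63
H(7) = 2 * 63 + 1 = 127
H(8) = 2 * 127 + 1 = 255
H(9) = 2 * 255 + 1 = 511
H(10) = 2 * 511 + 1 = 1023
H(11) = 2 * 1023 + 1 = 2047
H(12) = 2 * 2047 + 1 = 4095
H(13) = 2 * 4095 + 1 = 8191
H(14) = 2 * 8191 + 1 = 16383
H(15) = 2 * 16383 + 1 = 32767
H(16) = 2 * 32767 + 1 = 65535
H(17) = 2 * 65535 + 1 = 131071
H(18) = 2 * 131071 + 1 = 262143
H(19) = 2 * 262143 + 1 = 524287
H(20) = 2 * 524287 + 1 = 1048575
H(21) = 2 * 1048575 + 1 = 2097151

2097151


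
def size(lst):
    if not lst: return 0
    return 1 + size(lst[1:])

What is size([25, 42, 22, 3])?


size([25, 42, 22, 3]) = 1 + size([42, 22, 3])
size([42, 22, 3]) = 1 + size([22, 3])
size([22, 3]) = 1 + size([3])
size([3]) = 1 + size([])
size([]) = 0  (base case)
Unwinding: 1 + 1 + 1 + 1 + 0 = 4

4


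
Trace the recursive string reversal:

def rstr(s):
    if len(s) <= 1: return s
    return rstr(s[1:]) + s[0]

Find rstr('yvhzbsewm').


rstr('yvhzbsewm') = rstr('vhzbsewm') + 'y'
rstr('vhzbsewm') = rstr('hzbsewm') + 'v'
rstr('hzbsewm') = rstr('zbsewm') + 'h'
rstr('zbsewm') = rstr('bsewm') + 'z'
rstr('bsewm') = rstr('sewm') + 'b'
rstr('sewm') = rstr('ewm') + 's'
rstr('ewm') = rstr('wm') + 'e'
rstr('wm') = rstr('m') + 'w'
rstr('m') = 'm'  (base case)
Concatenating: 'm' + 'w' + 'e' + 's' + 'b' + 'z' + 'h' + 'v' + 'y' = 'mwesbzhvy'

mwesbzhvy


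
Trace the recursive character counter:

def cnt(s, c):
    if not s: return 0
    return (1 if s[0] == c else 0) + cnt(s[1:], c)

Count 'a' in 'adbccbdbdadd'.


s[0]='a' == 'a' -> 1
s[0]='d' != 'a' -> 0
s[0]='b' != 'a' -> 0
s[0]='c' != 'a' -> 0
s[0]='c' != 'a' -> 0
s[0]='b' != 'a' -> 0
s[0]='d' != 'a' -> 0
s[0]='b' != 'a' -> 0
s[0]='d' != 'a' -> 0
s[0]='a' == 'a' -> 1
s[0]='d' != 'a' -> 0
s[0]='d' != 'a' -> 0
Sum: 1 + 0 + 0 + 0 + 0 + 0 + 0 + 0 + 0 + 1 + 0 + 0 = 2

2


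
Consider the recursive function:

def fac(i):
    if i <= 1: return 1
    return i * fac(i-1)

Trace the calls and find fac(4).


fac(4)
= 4 * fac(3)
= 4 * 3 * fac(2)
= 4 * 3 * 2 * fac(1)
= 4 * 3 * 2 * 1
= 24

24


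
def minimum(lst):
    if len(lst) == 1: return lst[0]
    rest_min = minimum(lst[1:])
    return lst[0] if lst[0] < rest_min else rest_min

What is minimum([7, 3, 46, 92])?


minimum([7, 3, 46, 92]): compare 7 with minimum([3, 46, 92])
minimum([3, 46, 92]): compare 3 with minimum([46, 92])
minimum([46, 92]): compare 46 with minimum([92])
minimum([92]) = 92  (base case)
Compare 46 with 92 -> 46
Compare 3 with 46 -> 3
Compare 7 with 3 -> 3

3


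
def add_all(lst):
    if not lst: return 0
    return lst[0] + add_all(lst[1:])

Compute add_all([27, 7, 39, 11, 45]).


add_all([27, 7, 39, 11, 45]) = 27 + add_all([7, 39, 11, 45])
add_all([7, 39, 11, 45]) = 7 + add_all([39, 11, 45])
add_all([39, 11, 45]) = 39 + add_all([11, 45])
add_all([11, 45]) = 11 + add_all([45])
add_all([45]) = 45 + add_all([])
add_all([]) = 0  (base case)
Total: 27 + 7 + 39 + 11 + 45 + 0 = 129

129


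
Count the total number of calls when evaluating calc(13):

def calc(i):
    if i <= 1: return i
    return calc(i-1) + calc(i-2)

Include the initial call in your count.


Let C(n) = total calls for calc(n)
C(0) = 1, C(1) = 1
C(2) = 1 + C(1) + C(0) = 1 + 1 + 1 = 3
C(3) = 1 + C(2) + C(1) = 1 + 3 + 1 = 5
C(4) = 1 + C(3) + C(2) = 1 + 5 + 3 = 9
C(5) = 1 + C(4) + C(3) = 1 + 9 + 5 = 15
C(6) = 1 + C(5) + C(4) = 1 + 15 + 9 = 25
C(7) = 1 + C(6) + C(5) = 1 + 25 + 15 = 41
C(8) = 1 + C(7) + C(6) = 1 + 41 + 25 = 67
C(9) = 1 + C(8) + C(7) = 1 + 67 + 41 = 109
C(10) = 1 + C(9) + C(8) = 1 + 109 + 67 = 177
C(11) = 1 + C(10) + C(9) = 1 + 177 + 109 = 287
C(12) = 1 + C(11) + C(10) = 1 + 287 + 177 = 465
C(13) = 1 + C(12) + C(11) = 1 + 465 + 287 = 753

753


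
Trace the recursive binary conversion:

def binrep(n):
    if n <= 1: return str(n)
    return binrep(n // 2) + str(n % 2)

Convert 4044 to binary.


binrep(4044) = binrep(2022) + '0'
binrep(2022) = binrep(1011) + '0'
binrep(1011) = binrep(505) + '1'
binrep(505) = binrep(252) + '1'
binrep(252) = binrep(126) + '0'
binrep(126) = binrep(63) + '0'
binrep(63) = binrep(31) + '1'
binrep(31) = binrep(15) + '1'
binrep(15) = binrep(7) + '1'
binrep(7) = binrep(3) + '1'
binrep(3) = binrep(1) + '1'
binrep(1) = '1'  (base case)
Concatenating: '1' + '1' + '1' + '1' + '1' + '1' + '0' + '0' + '1' + '1' + '0' + '0' = '111111001100'

111111001100


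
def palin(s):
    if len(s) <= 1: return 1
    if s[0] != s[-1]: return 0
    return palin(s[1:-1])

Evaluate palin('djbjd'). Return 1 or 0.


palin('djbjd'): s[0]='d' == s[-1]='d' -> check palin('jbj')
palin('jbj'): s[0]='j' == s[-1]='j' -> check palin('b')
palin('b'): len <= 1 -> return 1  (base case)
Result: 1 (palindrome)

1


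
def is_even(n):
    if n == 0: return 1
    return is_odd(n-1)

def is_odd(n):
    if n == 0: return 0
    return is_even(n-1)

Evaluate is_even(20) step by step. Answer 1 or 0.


is_even(20) = is_odd(19)
is_odd(19) = is_even(18)
is_even(18) = is_odd(17)
is_odd(17) = is_even(16)
is_even(16) = is_odd(15)
is_odd(15) = is_even(14)
is_even(14) = is_odd(13)
is_odd(13) = is_even(12)
is_even(12) = is_odd(11)
is_odd(11) = is_even(10)
is_even(10) = is_odd(9)
is_odd(9) = is_even(8)
is_even(8) = is_odd(7)
is_odd(7) = is_even(6)
is_even(6) = is_odd(5)
is_odd(5) = is_even(4)
is_even(4) = is_odd(3)
is_odd(3) = is_even(2)
is_even(2) = is_odd(1)
is_odd(1) = is_even(0)
is_even(0) = 1  (base case)
Result: 1

1


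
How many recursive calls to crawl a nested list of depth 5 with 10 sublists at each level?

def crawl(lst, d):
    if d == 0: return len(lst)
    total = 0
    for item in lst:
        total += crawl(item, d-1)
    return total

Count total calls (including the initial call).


At depth 0 (root): 1 call
At depth 1: each of 1 parents calls crawl on 10 children = 10 calls
At depth 2: each of 10 parents calls crawl on 10 children = 100 calls
At depth 3: each of 100 parents calls crawl on 10 children = 1000 calls
At depth 4: each of 1000 parents calls crawl on 10 children = 10000 calls
At depth 5: each of 10000 parents calls crawl on 10 children = 100000 calls
Total: 1 + 10 + 100 + 1000 + 10000 + 100000 = 111111

111111


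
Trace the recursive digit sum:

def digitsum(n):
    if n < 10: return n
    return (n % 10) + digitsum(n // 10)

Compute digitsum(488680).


digitsum(488680) = 0 + digitsum(48868)
digitsum(48868) = 8 + digitsum(4886)
digitsum(4886) = 6 + digitsum(488)
digitsum(488) = 8 + digitsum(48)
digitsum(48) = 8 + digitsum(4)
digitsum(4) = 4  (base case)
Total: 0 + 8 + 6 + 8 + 8 + 4 = 34

34


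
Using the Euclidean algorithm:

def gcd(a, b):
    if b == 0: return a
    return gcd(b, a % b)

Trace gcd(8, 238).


gcd(8, 238) = gcd(238, 8)
gcd(238, 8) = gcd(8, 6)
gcd(8, 6) = gcd(6, 2)
gcd(6, 2) = gcd(2, 0)
gcd(2, 0) = 2  (base case)

2


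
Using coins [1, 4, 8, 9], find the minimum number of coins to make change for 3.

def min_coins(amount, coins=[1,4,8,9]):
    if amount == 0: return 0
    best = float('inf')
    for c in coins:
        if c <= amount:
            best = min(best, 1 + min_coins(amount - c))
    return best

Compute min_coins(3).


Building up with DP:
min_coins(0) = 0
min_coins(1) = min(1+min_coins(0)=1+0=1) = 1
min_coins(2) = min(1+min_coins(1)=1+1=2) = 2
min_coins(3) = min(1+min_coins(2)=1+2=3) = 3

3


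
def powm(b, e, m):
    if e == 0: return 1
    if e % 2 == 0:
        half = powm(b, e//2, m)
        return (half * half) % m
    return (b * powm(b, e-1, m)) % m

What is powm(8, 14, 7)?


powm(8, 14, 7): e is even, compute powm(8, 7, 7)
  powm(8, 7, 7): e is odd, compute powm(8, 6, 7)
    powm(8, 6, 7): e is even, compute powm(8, 3, 7)
      powm(8, 3, 7): e is odd, compute powm(8, 2, 7)
        powm(8, 2, 7): e is even, compute powm(8, 1, 7)
          powm(8, 1, 7): e is odd, compute powm(8, 0, 7)
          powm(8, 0, 7) = 1
          (8 * 1) % 7 = 1
        half=1, (1*1) % 7 = 1
      (8 * 1) % 7 = 1
    half=1, (1*1) % 7 = 1
  (8 * 1) % 7 = 1
half=1, (1*1) % 7 = 1

1


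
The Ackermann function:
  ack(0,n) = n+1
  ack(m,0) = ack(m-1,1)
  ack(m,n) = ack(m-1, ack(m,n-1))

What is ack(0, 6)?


ack(0, 6) = 7
Result: ack(0, 6) = 7

7


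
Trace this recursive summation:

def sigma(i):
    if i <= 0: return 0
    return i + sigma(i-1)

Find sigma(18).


sigma(18)
= 18 + 17 + 16 + 15 + 14 + 13 + 12 + 11 + 10 + 9 + 8 + 7 + 6 + 5 + 4 + 3 + 2 + 1 + sigma(0)
= 18 + 17 + 16 + 15 + 14 + 13 + 12 + 11 + 10 + 9 + 8 + 7 + 6 + 5 + 4 + 3 + 2 + 1 + 0
= 171

171


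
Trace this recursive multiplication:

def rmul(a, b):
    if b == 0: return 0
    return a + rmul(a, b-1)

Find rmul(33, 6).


rmul(33, 6) = 33 + rmul(33, 5)
rmul(33, 5) = 33 + rmul(33, 4)
rmul(33, 4) = 33 + rmul(33, 3)
rmul(33, 3) = 33 + rmul(33, 2)
rmul(33, 2) = 33 + rmul(33, 1)
rmul(33, 1) = 33 + rmul(33, 0)
rmul(33, 0) = 0  (base case)
Total: 33 + 33 + 33 + 33 + 33 + 33 + 0 = 198

198


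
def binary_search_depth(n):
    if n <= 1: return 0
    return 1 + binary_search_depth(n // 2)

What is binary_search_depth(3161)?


3161 / 2 = 1580
1580 / 2 = 790
790 / 2 = 395
395 / 2 = 197
197 / 2 = 98
98 / 2 = 49
49 / 2 = 24
24 / 2 = 12
12 / 2 = 6
6 / 2 = 3
3 / 2 = 1
Reached 1 after 11 halvings

11


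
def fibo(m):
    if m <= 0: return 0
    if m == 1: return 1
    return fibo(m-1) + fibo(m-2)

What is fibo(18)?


Computing fibo(18) bottom-up:
fibo(0) = 0
fibo(1) = 1
fibo(2) = fibo(1) + fibo(0) = 1 + 0 = 1
fibo(3) = fibo(2) + fibo(1) = 1 + 1 = 2
fibo(4) = fibo(3) + fibo(2) = 2 + 1 = 3
fibo(5) = fibo(4) + fibo(3) = 3 + 2 = 5
fibo(6) = fibo(5) + fibo(4) = 5 + 3 = 8
fibo(7) = fibo(6) + fibo(5) = 8 + 5 = 13
fibo(8) = fibo(7) + fibo(6) = 13 + 8 = 21
fibo(9) = fibo(8) + fibo(7) = 21 + 13 = 34
fibo(10) = fibo(9) + fibo(8) = 34 + 21 = 55
fibo(11) = fibo(10) + fibo(9) = 55 + 34 = 89
fibo(12) = fibo(11) + fibo(10) = 89 + 55 = 144
fibo(13) = fibo(12) + fibo(11) = 144 + 89 = 233
fibo(14) = fibo(13) + fibo(12) = 233 + 144 = 377
fibo(15) = fibo(14) + fibo(13) = 377 + 233 = 610
fibo(16) = fibo(15) + fibo(14) = 610 + 377 = 987
fibo(17) = fibo(16) + fibo(15) = 987 + 610 = 1597
fibo(18) = fibo(17) + fibo(16) = 1597 + 987 = 2584

2584


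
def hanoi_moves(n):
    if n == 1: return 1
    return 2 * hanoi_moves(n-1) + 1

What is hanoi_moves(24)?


hanoi_moves(24) = 2 * hanoi_moves(23) + 1
hanoi_moves(23) = 2 * hanoi_moves(22) + 1
hanoi_moves(22) = 2 * hanoi_moves(21) + 1
hanoi_moves(21) = 2 * hanoi_moves(20) + 1
hanoi_moves(20) = 2 * hanoi_moves(19) + 1
hanoi_moves(19) = 2 * hanoi_moves(18) + 1
hanoi_moves(18) = 2 * hanoi_moves(17) + 1
hanoi_moves(17) = 2 * hanoi_moves(16) + 1
hanoi_moves(16) = 2 * hanoi_moves(15) + 1
hanoi_moves(15) = 2 * hanoi_moves(14) + 1
hanoi_moves(14) = 2 * hanoi_moves(13) + 1
hanoi_moves(13) = 2 * hanoi_moves(12) + 1
hanoi_moves(12) = 2 * hanoi_moves(11) + 1
hanoi_moves(11) = 2 * hanoi_moves(10) + 1
hanoi_moves(10) = 2 * hanoi_moves(9) + 1
hanoi_moves(9) = 2 * hanoi_moves(8) + 1
hanoi_moves(8) = 2 * hanoi_moves(7) + 1
hanoi_moves(7) = 2 * hanoi_moves(6) + 1
hanoi_moves(6) = 2 * hanoi_moves(5) + 1
hanoi_moves(5) = 2 * hanoi_moves(4) + 1
hanoi_moves(4) = 2 * hanoi_moves(3) + 1
hanoi_moves(3) = 2 * hanoi_moves(2) + 1
hanoi_moves(2) = 2 * hanoi_moves(1) + 1
hanoi_moves(1) = 1  (base case)
hanoi_moves(2) = 2 * 1 + 1 = 3
hanoi_moves(3) = 2 * 3 + 1 = 7
hanoi_moves(4) = 2 * 7 + 1 = 15
hanoi_moves(5) = 2 * 15 + 1 = 31
hanoi_moves(6) = 2 * 31 + 1 = 63
hanoi_moves(7) = 2 * 63 + 1 = 127
hanoi_moves(8) = 2 * 127 + 1 = 255
hanoi_moves(9) = 2 * 255 + 1 = 511
hanoi_moves(10) = 2 * 511 + 1 = 1023
hanoi_moves(11) = 2 * 1023 + 1 = 2047
hanoi_moves(12) = 2 * 2047 + 1 = 4095
hanoi_moves(13) = 2 * 4095 + 1 = 8191
hanoi_moves(14) = 2 * 8191 + 1 = 16383
hanoi_moves(15) = 2 * 16383 + 1 = 32767
hanoi_moves(16) = 2 * 32767 + 1 = 65535
hanoi_moves(17) = 2 * 65535 + 1 = 131071
hanoi_moves(18) = 2 * 131071 + 1 = 262143
hanoi_moves(19) = 2 * 262143 + 1 = 524287
hanoi_moves(20) = 2 * 524287 + 1 = 1048575
hanoi_moves(21) = 2 * 1048575 + 1 = 2097151
hanoi_moves(22) = 2 * 2097151 + 1 = 4194303
hanoi_moves(23) = 2 * 4194303 + 1 = 8388607
hanoi_moves(24) = 2 * 8388607 + 1 = 16777215

16777215


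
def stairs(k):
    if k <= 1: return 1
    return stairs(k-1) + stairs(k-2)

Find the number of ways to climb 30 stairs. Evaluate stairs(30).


Building up from base cases:
stairs(0) = 1
stairs(1) = 1
stairs(2) = stairs(1) + stairs(0) = 1 + 1 = 2
stairs(3) = stairs(2) + stairs(1) = 2 + 1 = 3
stairs(4) = stairs(3) + stairs(2) = 3 + 2 = 5
stairs(5) = stairs(4) + stairs(3) = 5 + 3 = 8
stairs(6) = stairs(5) + stairs(4) = 8 + 5 = 13
stairs(7) = stairs(6) + stairs(5) = 13 + 8 = 21
stairs(8) = stairs(7) + stairs(6) = 21 + 13 = 34
stairs(9) = stairs(8) + stairs(7) = 34 + 21 = 55
stairs(10) = stairs(9) + stairs(8) = 55 + 34 = 89
stairs(11) = stairs(10) + stairs(9) = 89 + 55 = 144
stairs(12) = stairs(11) + stairs(10) = 144 + 89 = 233
stairs(13) = stairs(12) + stairs(11) = 233 + 144 = 377
stairs(14) = stairs(13) + stairs(12) = 377 + 233 = 610
stairs(15) = stairs(14) + stairs(13) = 610 + 377 = 987
stairs(16) = stairs(15) + stairs(14) = 987 + 610 = 1597
stairs(17) = stairs(16) + stairs(15) = 1597 + 987 = 2584
stairs(18) = stairs(17) + stairs(16) = 2584 + 1597 = 4181
stairs(19) = stairs(18) + stairs(17) = 4181 + 2584 = 6765
stairs(20) = stairs(19) + stairs(18) = 6765 + 4181 = 10946
stairs(21) = stairs(20) + stairs(19) = 10946 + 6765 = 17711
stairs(22) = stairs(21) + stairs(20) = 17711 + 10946 = 28657
stairs(23) = stairs(22) + stairs(21) = 28657 + 17711 = 46368
stairs(24) = stairs(23) + stairs(22) = 46368 + 28657 = 75025
stairs(25) = stairs(24) + stairs(23) = 75025 + 46368 = 121393
stairs(26) = stairs(25) + stairs(24) = 121393 + 75025 = 196418
stairs(27) = stairs(26) + stairs(25) = 196418 + 121393 = 317811
stairs(28) = stairs(27) + stairs(26) = 317811 + 196418 = 514229
stairs(29) = stairs(28) + stairs(27) = 514229 + 317811 = 832040
stairs(30) = stairs(29) + stairs(28) = 832040 + 514229 = 1346269

1346269


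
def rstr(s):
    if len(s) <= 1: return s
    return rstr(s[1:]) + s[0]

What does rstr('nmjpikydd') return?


rstr('nmjpikydd') = rstr('mjpikydd') + 'n'
rstr('mjpikydd') = rstr('jpikydd') + 'm'
rstr('jpikydd') = rstr('pikydd') + 'j'
rstr('pikydd') = rstr('ikydd') + 'p'
rstr('ikydd') = rstr('kydd') + 'i'
rstr('kydd') = rstr('ydd') + 'k'
rstr('ydd') = rstr('dd') + 'y'
rstr('dd') = rstr('d') + 'd'
rstr('d') = 'd'  (base case)
Concatenating: 'd' + 'd' + 'y' + 'k' + 'i' + 'p' + 'j' + 'm' + 'n' = 'ddykipjmn'

ddykipjmn


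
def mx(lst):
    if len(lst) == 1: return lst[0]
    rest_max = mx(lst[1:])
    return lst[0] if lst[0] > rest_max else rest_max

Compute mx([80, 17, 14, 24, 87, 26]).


mx([80, 17, 14, 24, 87, 26]): compare 80 with mx([17, 14, 24, 87, 26])
mx([17, 14, 24, 87, 26]): compare 17 with mx([14, 24, 87, 26])
mx([14, 24, 87, 26]): compare 14 with mx([24, 87, 26])
mx([24, 87, 26]): compare 24 with mx([87, 26])
mx([87, 26]): compare 87 with mx([26])
mx([26]) = 26  (base case)
Compare 87 with 26 -> 87
Compare 24 with 87 -> 87
Compare 14 with 87 -> 87
Compare 17 with 87 -> 87
Compare 80 with 87 -> 87

87


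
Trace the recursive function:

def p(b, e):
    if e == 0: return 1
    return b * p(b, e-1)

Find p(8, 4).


p(8, 4)
= 8 * p(8, 3)
= 8 * 8 * p(8, 2)
= 8 * 8 * 8 * p(8, 1)
= 8 * 8 * 8 * 8 * p(8, 0)
= 8 * 8 * 8 * 8 * 1
= 4096

4096


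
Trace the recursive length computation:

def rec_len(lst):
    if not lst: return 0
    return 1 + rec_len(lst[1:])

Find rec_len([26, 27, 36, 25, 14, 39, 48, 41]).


rec_len([26, 27, 36, 25, 14, 39, 48, 41]) = 1 + rec_len([27, 36, 25, 14, 39, 48, 41])
rec_len([27, 36, 25, 14, 39, 48, 41]) = 1 + rec_len([36, 25, 14, 39, 48, 41])
rec_len([36, 25, 14, 39, 48, 41]) = 1 + rec_len([25, 14, 39, 48, 41])
rec_len([25, 14, 39, 48, 41]) = 1 + rec_len([14, 39, 48, 41])
rec_len([14, 39, 48, 41]) = 1 + rec_len([39, 48, 41])
rec_len([39, 48, 41]) = 1 + rec_len([48, 41])
rec_len([48, 41]) = 1 + rec_len([41])
rec_len([41]) = 1 + rec_len([])
rec_len([]) = 0  (base case)
Unwinding: 1 + 1 + 1 + 1 + 1 + 1 + 1 + 1 + 0 = 8

8


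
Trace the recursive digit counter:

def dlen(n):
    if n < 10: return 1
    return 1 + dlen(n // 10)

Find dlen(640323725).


dlen(640323725) = 1 + dlen(64032372)
dlen(64032372) = 1 + dlen(6403237)
dlen(6403237) = 1 + dlen(640323)
dlen(640323) = 1 + dlen(64032)
dlen(64032) = 1 + dlen(6403)
dlen(6403) = 1 + dlen(640)
dlen(640) = 1 + dlen(64)
dlen(64) = 1 + dlen(6)
dlen(6) = 1  (base case: 6 < 10)
Unwinding: 1 + 1 + 1 + 1 + 1 + 1 + 1 + 1 + 1 = 9

9


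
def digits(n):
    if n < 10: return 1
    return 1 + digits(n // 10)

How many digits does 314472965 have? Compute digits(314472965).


digits(314472965) = 1 + digits(31447296)
digits(31447296) = 1 + digits(3144729)
digits(3144729) = 1 + digits(314472)
digits(314472) = 1 + digits(31447)
digits(31447) = 1 + digits(3144)
digits(3144) = 1 + digits(314)
digits(314) = 1 + digits(31)
digits(31) = 1 + digits(3)
digits(3) = 1  (base case: 3 < 10)
Unwinding: 1 + 1 + 1 + 1 + 1 + 1 + 1 + 1 + 1 = 9

9


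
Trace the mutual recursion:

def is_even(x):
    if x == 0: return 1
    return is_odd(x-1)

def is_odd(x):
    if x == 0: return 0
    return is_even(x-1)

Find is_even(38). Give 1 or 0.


is_even(38) = is_odd(37)
is_odd(37) = is_even(36)
is_even(36) = is_odd(35)
is_odd(35) = is_even(34)
is_even(34) = is_odd(33)
is_odd(33) = is_even(32)
is_even(32) = is_odd(31)
is_odd(31) = is_even(30)
is_even(30) = is_odd(29)
is_odd(29) = is_even(28)
is_even(28) = is_odd(27)
is_odd(27) = is_even(26)
is_even(26) = is_odd(25)
is_odd(25) = is_even(24)
is_even(24) = is_odd(23)
is_odd(23) = is_even(22)
is_even(22) = is_odd(21)
is_odd(21) = is_even(20)
is_even(20) = is_odd(19)
is_odd(19) = is_even(18)
is_even(18) = is_odd(17)
is_odd(17) = is_even(16)
is_even(16) = is_odd(15)
is_odd(15) = is_even(14)
is_even(14) = is_odd(13)
is_odd(13) = is_even(12)
is_even(12) = is_odd(11)
is_odd(11) = is_even(10)
is_even(10) = is_odd(9)
is_odd(9) = is_even(8)
is_even(8) = is_odd(7)
is_odd(7) = is_even(6)
is_even(6) = is_odd(5)
is_odd(5) = is_even(4)
is_even(4) = is_odd(3)
is_odd(3) = is_even(2)
is_even(2) = is_odd(1)
is_odd(1) = is_even(0)
is_even(0) = 1  (base case)
Result: 1

1


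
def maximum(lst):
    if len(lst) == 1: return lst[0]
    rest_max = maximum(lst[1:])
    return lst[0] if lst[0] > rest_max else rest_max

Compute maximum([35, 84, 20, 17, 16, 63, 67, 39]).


maximum([35, 84, 20, 17, 16, 63, 67, 39]): compare 35 with maximum([84, 20, 17, 16, 63, 67, 39])
maximum([84, 20, 17, 16, 63, 67, 39]): compare 84 with maximum([20, 17, 16, 63, 67, 39])
maximum([20, 17, 16, 63, 67, 39]): compare 20 with maximum([17, 16, 63, 67, 39])
maximum([17, 16, 63, 67, 39]): compare 17 with maximum([16, 63, 67, 39])
maximum([16, 63, 67, 39]): compare 16 with maximum([63, 67, 39])
maximum([63, 67, 39]): compare 63 with maximum([67, 39])
maximum([67, 39]): compare 67 with maximum([39])
maximum([39]) = 39  (base case)
Compare 67 with 39 -> 67
Compare 63 with 67 -> 67
Compare 16 with 67 -> 67
Compare 17 with 67 -> 67
Compare 20 with 67 -> 67
Compare 84 with 67 -> 84
Compare 35 with 84 -> 84

84


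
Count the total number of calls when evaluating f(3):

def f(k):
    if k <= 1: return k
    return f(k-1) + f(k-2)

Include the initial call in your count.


Let C(n) = total calls for f(n)
C(0) = 1, C(1) = 1
C(2) = 1 + C(1) + C(0) = 1 + 1 + 1 = 3
C(3) = 1 + C(2) + C(1) = 1 + 3 + 1 = 5

5


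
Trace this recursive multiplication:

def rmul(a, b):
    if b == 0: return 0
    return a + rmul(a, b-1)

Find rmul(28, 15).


rmul(28, 15) = 28 + rmul(28, 14)
rmul(28, 14) = 28 + rmul(28, 13)
rmul(28, 13) = 28 + rmul(28, 12)
rmul(28, 12) = 28 + rmul(28, 11)
rmul(28, 11) = 28 + rmul(28, 10)
rmul(28, 10) = 28 + rmul(28, 9)
rmul(28, 9) = 28 + rmul(28, 8)
rmul(28, 8) = 28 + rmul(28, 7)
rmul(28, 7) = 28 + rmul(28, 6)
rmul(28, 6) = 28 + rmul(28, 5)
rmul(28, 5) = 28 + rmul(28, 4)
rmul(28, 4) = 28 + rmul(28, 3)
rmul(28, 3) = 28 + rmul(28, 2)
rmul(28, 2) = 28 + rmul(28, 1)
rmul(28, 1) = 28 + rmul(28, 0)
rmul(28, 0) = 0  (base case)
Total: 28 + 28 + 28 + 28 + 28 + 28 + 28 + 28 + 28 + 28 + 28 + 28 + 28 + 28 + 28 + 0 = 420

420


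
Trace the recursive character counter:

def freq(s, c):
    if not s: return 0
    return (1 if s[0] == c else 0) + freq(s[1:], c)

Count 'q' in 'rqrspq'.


s[0]='r' != 'q' -> 0
s[0]='q' == 'q' -> 1
s[0]='r' != 'q' -> 0
s[0]='s' != 'q' -> 0
s[0]='p' != 'q' -> 0
s[0]='q' == 'q' -> 1
Sum: 0 + 1 + 0 + 0 + 0 + 1 = 2

2
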